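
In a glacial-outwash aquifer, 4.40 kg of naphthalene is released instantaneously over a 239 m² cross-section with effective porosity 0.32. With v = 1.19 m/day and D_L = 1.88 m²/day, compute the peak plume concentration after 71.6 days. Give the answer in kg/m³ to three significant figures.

0.00140 kg/m³

The peak of an instantaneous 1D plume sits at x = vt; there the Gaussian factor is 1 and C_max = M/(n_e·A·√(4πDt)), where n_e·A is the pore area the mass is dissolved in.
√(4πDt) = √(4π × 1.88 × 71.6) = 41.13 m, so C_max = 4.40/(0.32 × 239 × 41.13) = 0.00140 kg/m³.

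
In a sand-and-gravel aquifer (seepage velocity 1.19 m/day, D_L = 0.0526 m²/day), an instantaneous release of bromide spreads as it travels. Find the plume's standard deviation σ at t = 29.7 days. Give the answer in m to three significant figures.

1.77 m

Dispersive spreading gives a Gaussian with σ² = 2Dt; advection only shifts the center.
σ = √(2 × 0.0526 × 29.7) = 1.77 m.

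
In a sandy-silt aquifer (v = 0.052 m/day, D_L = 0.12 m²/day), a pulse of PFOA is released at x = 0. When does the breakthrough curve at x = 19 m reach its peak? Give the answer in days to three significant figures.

For the 1D instantaneous-source solution, setting ∂C/∂t = 0 at fixed x gives v²t² + 2Dt − x² = 0, so t = (√(D² + v²x²) − D)/v².
√(D² + v²x²) = √(0.12² + 0.052² × 19²) = 0.9953; v² = 0.002704.
t = (0.9953 − 0.12)/0.002704 = 324 days (vs. the pure-advection estimate x/v = 365 d).

324 days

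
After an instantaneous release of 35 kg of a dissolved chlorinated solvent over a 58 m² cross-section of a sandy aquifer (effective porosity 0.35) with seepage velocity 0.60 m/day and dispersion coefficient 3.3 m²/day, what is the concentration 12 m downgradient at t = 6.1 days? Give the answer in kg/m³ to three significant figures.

For an instantaneous plane source, C(x,t) = M/(n_e·A·√(4πDt)) · exp(−(x−vt)²/(4Dt)), with n_e·A the pore (flow) area.
Plume center vt = 0.60 × 6.1 = 3.66 m, so the well at 12 m is 8.34 m downgradient of the peak.
√(4πDt) = 15.90 m, giving peak height M/(n_e·A·√(4πDt)) = 35/(0.35 × 58 × 15.90) = 0.1084 kg/m³.
(x−vt)²/(4Dt) = (8.34)²/(4 × 3.3 × 6.1) = 0.8638; exp(−0.8638) = 0.4216.
C = 0.1084 × 0.4216 = 0.0457 kg/m³.

0.0457 kg/m³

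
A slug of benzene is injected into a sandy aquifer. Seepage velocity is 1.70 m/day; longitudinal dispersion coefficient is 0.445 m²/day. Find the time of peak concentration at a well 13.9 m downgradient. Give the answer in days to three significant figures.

For the 1D instantaneous-source solution, setting ∂C/∂t = 0 at fixed x gives v²t² + 2Dt − x² = 0, so t = (√(D² + v²x²) − D)/v².
√(D² + v²x²) = √(0.445² + 1.70² × 13.9²) = 23.63; v² = 2.89.
t = (23.63 − 0.445)/2.89 = 8.02 days (vs. the pure-advection estimate x/v = 8.18 d).

8.02 days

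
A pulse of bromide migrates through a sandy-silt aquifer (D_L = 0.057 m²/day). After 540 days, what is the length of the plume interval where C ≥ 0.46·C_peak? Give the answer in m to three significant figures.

The plume is Gaussian with σ = √(2Dt) = √(2 × 0.057 × 540) = 7.846 m.
C/C_peak = exp(−Δx²/(2σ²)) = 0.46 ⇒ Δx = σ·√(−2 ln 0.46) = 7.846 × 1.246 = 9.776 m.
Width = 2Δx = 19.6 m.

19.6 m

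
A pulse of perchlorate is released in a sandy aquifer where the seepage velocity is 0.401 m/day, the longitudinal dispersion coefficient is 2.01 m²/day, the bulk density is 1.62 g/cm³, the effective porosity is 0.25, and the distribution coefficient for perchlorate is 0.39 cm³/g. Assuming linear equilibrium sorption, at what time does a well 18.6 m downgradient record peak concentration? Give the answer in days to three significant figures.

Retardation factor R = 1 + ρ_b·K_d/n = 1 + 1.62 × 0.39/0.25 = 3.527.
Sorption retards both mechanisms: v_R = v/R = 0.1137 m/day, D_R = D/R = 0.5699 m²/day.
Peak time from v_R²t² + 2D_R t − x² = 0: t = (√(D_R² + v_R²x²) − D_R)/v_R².
√(D_R² + v_R²x²) = √(0.5699² + 0.1137² × 18.6²) = 2.190; v_R² = 0.01293.
t = (2.190 − 0.5699)/0.01293 = 125 days.

125 days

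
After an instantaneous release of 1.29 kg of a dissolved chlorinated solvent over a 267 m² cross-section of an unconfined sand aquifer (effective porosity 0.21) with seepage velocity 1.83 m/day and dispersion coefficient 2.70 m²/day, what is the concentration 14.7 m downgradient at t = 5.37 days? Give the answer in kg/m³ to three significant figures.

0.00113 kg/m³

For an instantaneous plane source, C(x,t) = M/(n_e·A·√(4πDt)) · exp(−(x−vt)²/(4Dt)), with n_e·A the pore (flow) area.
Plume center vt = 1.83 × 5.37 = 9.8271 m, so the well at 14.7 m is 4.8729 m downgradient of the peak.
√(4πDt) = 13.50 m, giving peak height M/(n_e·A·√(4πDt)) = 1.29/(0.21 × 267 × 13.50) = 0.001704 kg/m³.
(x−vt)²/(4Dt) = (4.8729)²/(4 × 2.70 × 5.37) = 0.4094; exp(−0.4094) = 0.6640.
C = 0.001704 × 0.6640 = 0.00113 kg/m³.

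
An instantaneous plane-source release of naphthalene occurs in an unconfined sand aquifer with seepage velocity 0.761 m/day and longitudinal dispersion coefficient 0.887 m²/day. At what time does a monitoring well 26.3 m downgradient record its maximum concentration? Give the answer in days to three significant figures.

For the 1D instantaneous-source solution, setting ∂C/∂t = 0 at fixed x gives v²t² + 2Dt − x² = 0, so t = (√(D² + v²x²) − D)/v².
√(D² + v²x²) = √(0.887² + 0.761² × 26.3²) = 20.03; v² = 0.579121.
t = (20.03 − 0.887)/0.579121 = 33.1 days (vs. the pure-advection estimate x/v = 34.6 d).

33.1 days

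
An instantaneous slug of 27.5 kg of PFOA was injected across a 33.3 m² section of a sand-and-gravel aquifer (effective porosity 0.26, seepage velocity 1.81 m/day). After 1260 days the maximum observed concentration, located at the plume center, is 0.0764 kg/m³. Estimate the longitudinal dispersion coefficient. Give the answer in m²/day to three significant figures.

0.109 m²/day

At the plume center C_max = M/(n_e·A·√(4πDt)), so D = M²/(4πt·(n_e·A·C_max)²).
n_e·A·C_max = 0.26 × 33.3 × 0.0764 = 0.6615 kg/m.
D = 27.5²/(4π × 1260 × 0.6615²) = 0.109 m²/day.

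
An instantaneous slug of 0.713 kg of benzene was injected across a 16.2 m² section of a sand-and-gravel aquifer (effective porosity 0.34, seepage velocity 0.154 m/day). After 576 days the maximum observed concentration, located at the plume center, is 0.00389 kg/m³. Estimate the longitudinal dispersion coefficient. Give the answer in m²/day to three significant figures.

0.153 m²/day

At the plume center C_max = M/(n_e·A·√(4πDt)), so D = M²/(4πt·(n_e·A·C_max)²).
n_e·A·C_max = 0.34 × 16.2 × 0.00389 = 0.02143 kg/m.
D = 0.713²/(4π × 576 × 0.02143²) = 0.153 m²/day.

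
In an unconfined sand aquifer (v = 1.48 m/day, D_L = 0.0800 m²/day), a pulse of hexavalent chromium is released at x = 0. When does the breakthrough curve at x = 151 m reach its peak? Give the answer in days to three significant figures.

102 days

For the 1D instantaneous-source solution, setting ∂C/∂t = 0 at fixed x gives v²t² + 2Dt − x² = 0, so t = (√(D² + v²x²) − D)/v².
√(D² + v²x²) = √(0.0800² + 1.48² × 151²) = 223.5; v² = 2.1904.
t = (223.5 − 0.0800)/2.1904 = 102 days (vs. the pure-advection estimate x/v = 102 d).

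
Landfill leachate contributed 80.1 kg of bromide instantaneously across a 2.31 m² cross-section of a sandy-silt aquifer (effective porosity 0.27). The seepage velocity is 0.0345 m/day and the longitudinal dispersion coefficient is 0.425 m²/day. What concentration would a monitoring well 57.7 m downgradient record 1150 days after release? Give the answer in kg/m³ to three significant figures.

1.39 kg/m³

For an instantaneous plane source, C(x,t) = M/(n_e·A·√(4πDt)) · exp(−(x−vt)²/(4Dt)), with n_e·A the pore (flow) area.
Plume center vt = 0.0345 × 1150 = 39.675 m, so the well at 57.7 m is 18.025 m downgradient of the peak.
√(4πDt) = 78.37 m, giving peak height M/(n_e·A·√(4πDt)) = 80.1/(0.27 × 2.31 × 78.37) = 1.639 kg/m³.
(x−vt)²/(4Dt) = (18.025)²/(4 × 0.425 × 1150) = 0.1662; exp(−0.1662) = 0.8469.
C = 1.639 × 0.8469 = 1.39 kg/m³.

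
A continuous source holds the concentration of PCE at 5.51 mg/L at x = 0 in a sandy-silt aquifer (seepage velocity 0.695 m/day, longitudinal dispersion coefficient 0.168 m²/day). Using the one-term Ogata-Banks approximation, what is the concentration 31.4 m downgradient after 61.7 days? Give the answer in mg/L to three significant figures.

5.48 mg/L

For a continuous step input, C/C₀ ≈ ½·erfc((x−vt)/(2√(Dt))).
vt = 0.695 × 61.7 = 42.8815 m and 2√(Dt) = 2√(0.168 × 61.7) = 6.439 m.
Argument (x−vt)/(2√(Dt)) = (31.4 − 42.8815)/6.439 = -1.783; ½·erfc(-1.783) = 0.9942.
C = 5.51 × 0.9942 = 5.48 mg/L.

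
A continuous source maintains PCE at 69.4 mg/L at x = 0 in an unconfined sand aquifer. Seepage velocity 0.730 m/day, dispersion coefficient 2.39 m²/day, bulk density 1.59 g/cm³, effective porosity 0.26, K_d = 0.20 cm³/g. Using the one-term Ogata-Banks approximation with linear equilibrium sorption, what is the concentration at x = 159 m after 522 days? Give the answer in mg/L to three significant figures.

Retardation factor R = 1 + ρ_b·K_d/n = 1 + 1.59 × 0.20/0.26 = 2.223.
Sorption retards both mechanisms: v_R = v/R = 0.3284 m/day, D_R = D/R = 1.075 m²/day.
v_R·t = 0.3284 × 522 = 171.4248 m; 2√(D_R t) = 47.38 m; argument = (159 − 171.4248)/47.38 = -0.2622.
C = C₀ × ½·erfc(-0.2622) = 69.4 × 0.6446 = 44.7 mg/L.

44.7 mg/L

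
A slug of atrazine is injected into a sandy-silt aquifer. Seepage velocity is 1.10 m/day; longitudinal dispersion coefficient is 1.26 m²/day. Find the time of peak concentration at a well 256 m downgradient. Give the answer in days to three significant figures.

For the 1D instantaneous-source solution, setting ∂C/∂t = 0 at fixed x gives v²t² + 2Dt − x² = 0, so t = (√(D² + v²x²) − D)/v².
√(D² + v²x²) = √(1.26² + 1.10² × 256²) = 281.6; v² = 1.21.
t = (281.6 − 1.26)/1.21 = 232 days (vs. the pure-advection estimate x/v = 233 d).

232 days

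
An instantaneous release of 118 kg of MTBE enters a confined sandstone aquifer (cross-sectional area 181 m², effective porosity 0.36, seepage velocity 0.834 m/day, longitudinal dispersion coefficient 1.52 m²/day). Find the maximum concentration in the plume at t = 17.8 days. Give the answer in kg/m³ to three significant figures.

The peak of an instantaneous 1D plume sits at x = vt; there the Gaussian factor is 1 and C_max = M/(n_e·A·√(4πDt)), where n_e·A is the pore area the mass is dissolved in.
√(4πDt) = √(4π × 1.52 × 17.8) = 18.44 m, so C_max = 118/(0.36 × 181 × 18.44) = 0.0982 kg/m³.

0.0982 kg/m³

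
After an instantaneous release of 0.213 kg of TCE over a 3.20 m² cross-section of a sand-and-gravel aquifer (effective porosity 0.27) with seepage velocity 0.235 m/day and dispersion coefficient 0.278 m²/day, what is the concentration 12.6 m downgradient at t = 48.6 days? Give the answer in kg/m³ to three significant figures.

0.0184 kg/m³

For an instantaneous plane source, C(x,t) = M/(n_e·A·√(4πDt)) · exp(−(x−vt)²/(4Dt)), with n_e·A the pore (flow) area.
Plume center vt = 0.235 × 48.6 = 11.421 m, so the well at 12.6 m is 1.179 m downgradient of the peak.
√(4πDt) = 13.03 m, giving peak height M/(n_e·A·√(4πDt)) = 0.213/(0.27 × 3.20 × 13.03) = 0.01892 kg/m³.
(x−vt)²/(4Dt) = (1.179)²/(4 × 0.278 × 48.6) = 0.02572; exp(−0.02572) = 0.9746.
C = 0.01892 × 0.9746 = 0.0184 kg/m³.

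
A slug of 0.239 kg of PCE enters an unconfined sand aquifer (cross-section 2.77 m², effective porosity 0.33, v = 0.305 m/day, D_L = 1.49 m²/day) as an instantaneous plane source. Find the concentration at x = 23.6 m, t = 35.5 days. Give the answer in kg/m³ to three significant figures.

For an instantaneous plane source, C(x,t) = M/(n_e·A·√(4πDt)) · exp(−(x−vt)²/(4Dt)), with n_e·A the pore (flow) area.
Plume center vt = 0.305 × 35.5 = 10.8275 m, so the well at 23.6 m is 12.7725 m downgradient of the peak.
√(4πDt) = 25.78 m, giving peak height M/(n_e·A·√(4πDt)) = 0.239/(0.33 × 2.77 × 25.78) = 0.01014 kg/m³.
(x−vt)²/(4Dt) = (12.7725)²/(4 × 1.49 × 35.5) = 0.7710; exp(−0.7710) = 0.4626.
C = 0.01014 × 0.4626 = 0.00469 kg/m³.

0.00469 kg/m³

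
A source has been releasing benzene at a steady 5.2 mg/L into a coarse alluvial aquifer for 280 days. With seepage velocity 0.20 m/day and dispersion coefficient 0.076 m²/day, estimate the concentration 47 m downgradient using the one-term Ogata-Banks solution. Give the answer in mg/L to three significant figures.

4.76 mg/L

For a continuous step input, C/C₀ ≈ ½·erfc((x−vt)/(2√(Dt))).
vt = 0.20 × 280 = 56 m and 2√(Dt) = 2√(0.076 × 280) = 9.226 m.
Argument (x−vt)/(2√(Dt)) = (47 − 56)/9.226 = -0.9755; ½·erfc(-0.9755) = 0.9161.
C = 5.2 × 0.9161 = 4.76 mg/L.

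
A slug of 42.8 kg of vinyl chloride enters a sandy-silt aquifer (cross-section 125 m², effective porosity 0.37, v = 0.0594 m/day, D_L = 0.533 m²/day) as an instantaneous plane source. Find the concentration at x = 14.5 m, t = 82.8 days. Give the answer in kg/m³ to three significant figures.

0.0234 kg/m³

For an instantaneous plane source, C(x,t) = M/(n_e·A·√(4πDt)) · exp(−(x−vt)²/(4Dt)), with n_e·A the pore (flow) area.
Plume center vt = 0.0594 × 82.8 = 4.91832 m, so the well at 14.5 m is 9.58168 m downgradient of the peak.
√(4πDt) = 23.55 m, giving peak height M/(n_e·A·√(4πDt)) = 42.8/(0.37 × 125 × 23.55) = 0.03930 kg/m³.
(x−vt)²/(4Dt) = (9.58168)²/(4 × 0.533 × 82.8) = 0.5201; exp(−0.5201) = 0.5945.
C = 0.03930 × 0.5945 = 0.0234 kg/m³.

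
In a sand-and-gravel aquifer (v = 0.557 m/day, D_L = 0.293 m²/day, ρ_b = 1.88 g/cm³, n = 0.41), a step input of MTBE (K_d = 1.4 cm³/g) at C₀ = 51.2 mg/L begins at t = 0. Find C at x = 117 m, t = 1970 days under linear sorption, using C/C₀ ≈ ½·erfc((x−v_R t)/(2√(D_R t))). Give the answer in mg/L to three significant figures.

50.9 mg/L

Retardation factor R = 1 + ρ_b·K_d/n = 1 + 1.88 × 1.4/0.41 = 7.420.
Sorption retards both mechanisms: v_R = v/R = 0.07507 m/day, D_R = D/R = 0.03949 m²/day.
v_R·t = 0.07507 × 1970 = 147.8879 m; 2√(D_R t) = 17.64 m; argument = (117 − 147.8879)/17.64 = -1.751.
C = C₀ × ½·erfc(-1.751) = 51.2 × 0.9934 = 50.9 mg/L.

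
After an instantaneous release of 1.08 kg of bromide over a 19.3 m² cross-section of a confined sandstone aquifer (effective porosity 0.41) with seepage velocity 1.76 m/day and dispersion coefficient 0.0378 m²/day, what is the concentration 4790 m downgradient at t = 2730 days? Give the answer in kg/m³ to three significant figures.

0.00223 kg/m³

For an instantaneous plane source, C(x,t) = M/(n_e·A·√(4πDt)) · exp(−(x−vt)²/(4Dt)), with n_e·A the pore (flow) area.
Plume center vt = 1.76 × 2730 = 4804.8 m, so the well at 4790 m is 14.8 m upgradient of the peak.
√(4πDt) = 36.01 m, giving peak height M/(n_e·A·√(4πDt)) = 1.08/(0.41 × 19.3 × 36.01) = 0.003790 kg/m³.
(x−vt)²/(4Dt) = (-14.8)²/(4 × 0.0378 × 2730) = 0.5307; exp(−0.5307) = 0.5882.
C = 0.003790 × 0.5882 = 0.00223 kg/m³.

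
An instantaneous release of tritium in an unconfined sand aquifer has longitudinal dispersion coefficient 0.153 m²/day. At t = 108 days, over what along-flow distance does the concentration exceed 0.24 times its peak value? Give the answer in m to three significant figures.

19.4 m

The plume is Gaussian with σ = √(2Dt) = √(2 × 0.153 × 108) = 5.749 m.
C/C_peak = exp(−Δx²/(2σ²)) = 0.24 ⇒ Δx = σ·√(−2 ln 0.24) = 5.749 × 1.689 = 9.710 m.
Width = 2Δx = 19.4 m.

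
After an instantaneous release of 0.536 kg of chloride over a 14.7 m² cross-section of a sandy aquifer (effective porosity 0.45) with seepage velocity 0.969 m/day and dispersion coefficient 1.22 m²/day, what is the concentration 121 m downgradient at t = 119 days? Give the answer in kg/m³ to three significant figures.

For an instantaneous plane source, C(x,t) = M/(n_e·A·√(4πDt)) · exp(−(x−vt)²/(4Dt)), with n_e·A the pore (flow) area.
Plume center vt = 0.969 × 119 = 115.311 m, so the well at 121 m is 5.689 m downgradient of the peak.
√(4πDt) = 42.71 m, giving peak height M/(n_e·A·√(4πDt)) = 0.536/(0.45 × 14.7 × 42.71) = 0.001897 kg/m³.
(x−vt)²/(4Dt) = (5.689)²/(4 × 1.22 × 119) = 0.05573; exp(−0.05573) = 0.9458.
C = 0.001897 × 0.9458 = 0.00179 kg/m³.

0.00179 kg/m³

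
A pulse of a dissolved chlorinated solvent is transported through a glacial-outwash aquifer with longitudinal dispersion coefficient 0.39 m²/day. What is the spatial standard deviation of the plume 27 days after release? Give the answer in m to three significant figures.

4.59 m

Dispersive spreading gives a Gaussian with σ² = 2Dt; advection only shifts the center.
σ = √(2 × 0.39 × 27) = 4.59 m.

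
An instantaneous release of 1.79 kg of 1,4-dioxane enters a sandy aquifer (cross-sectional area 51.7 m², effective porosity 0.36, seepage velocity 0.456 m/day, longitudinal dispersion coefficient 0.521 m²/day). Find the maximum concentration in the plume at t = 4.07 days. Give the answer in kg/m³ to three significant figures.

0.0186 kg/m³

The peak of an instantaneous 1D plume sits at x = vt; there the Gaussian factor is 1 and C_max = M/(n_e·A·√(4πDt)), where n_e·A is the pore area the mass is dissolved in.
√(4πDt) = √(4π × 0.521 × 4.07) = 5.162 m, so C_max = 1.79/(0.36 × 51.7 × 5.162) = 0.0186 kg/m³.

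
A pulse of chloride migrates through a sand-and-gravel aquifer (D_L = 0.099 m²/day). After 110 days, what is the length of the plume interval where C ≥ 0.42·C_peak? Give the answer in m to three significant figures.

12.3 m

The plume is Gaussian with σ = √(2Dt) = √(2 × 0.099 × 110) = 4.667 m.
C/C_peak = exp(−Δx²/(2σ²)) = 0.42 ⇒ Δx = σ·√(−2 ln 0.42) = 4.667 × 1.317 = 6.146 m.
Width = 2Δx = 12.3 m.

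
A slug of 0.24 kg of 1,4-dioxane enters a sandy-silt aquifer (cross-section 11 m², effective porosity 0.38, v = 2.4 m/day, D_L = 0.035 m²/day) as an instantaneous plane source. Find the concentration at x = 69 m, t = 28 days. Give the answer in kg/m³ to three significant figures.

For an instantaneous plane source, C(x,t) = M/(n_e·A·√(4πDt)) · exp(−(x−vt)²/(4Dt)), with n_e·A the pore (flow) area.
Plume center vt = 2.4 × 28 = 67.2 m, so the well at 69 m is 1.8 m downgradient of the peak.
√(4πDt) = 3.509 m, giving peak height M/(n_e·A·√(4πDt)) = 0.24/(0.38 × 11 × 3.509) = 0.01636 kg/m³.
(x−vt)²/(4Dt) = (1.8)²/(4 × 0.035 × 28) = 0.8265; exp(−0.8265) = 0.4376.
C = 0.01636 × 0.4376 = 0.00716 kg/m³.

0.00716 kg/m³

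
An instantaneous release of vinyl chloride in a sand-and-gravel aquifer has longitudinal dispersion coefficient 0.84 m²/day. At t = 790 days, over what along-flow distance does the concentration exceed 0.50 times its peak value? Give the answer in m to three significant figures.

The plume is Gaussian with σ = √(2Dt) = √(2 × 0.84 × 790) = 36.43 m.
C/C_peak = exp(−Δx²/(2σ²)) = 0.50 ⇒ Δx = σ·√(−2 ln 0.50) = 36.43 × 1.177 = 42.88 m.
Width = 2Δx = 85.8 m.

85.8 m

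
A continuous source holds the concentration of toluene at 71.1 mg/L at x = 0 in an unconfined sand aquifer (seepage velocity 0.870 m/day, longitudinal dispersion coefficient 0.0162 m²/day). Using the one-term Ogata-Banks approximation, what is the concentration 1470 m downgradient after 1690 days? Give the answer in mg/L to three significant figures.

For a continuous step input, C/C₀ ≈ ½·erfc((x−vt)/(2√(Dt))).
vt = 0.870 × 1690 = 1470.3 m and 2√(Dt) = 2√(0.0162 × 1690) = 10.46 m.
Argument (x−vt)/(2√(Dt)) = (1470 − 1470.3)/10.46 = -0.02868; ½·erfc(-0.02868) = 0.5162.
C = 71.1 × 0.5162 = 36.7 mg/L.

36.7 mg/L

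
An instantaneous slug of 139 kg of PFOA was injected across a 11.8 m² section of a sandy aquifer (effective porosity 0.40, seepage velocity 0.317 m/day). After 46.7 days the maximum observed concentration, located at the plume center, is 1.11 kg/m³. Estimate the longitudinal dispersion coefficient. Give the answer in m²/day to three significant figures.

1.20 m²/day

At the plume center C_max = M/(n_e·A·√(4πDt)), so D = M²/(4πt·(n_e·A·C_max)²).
n_e·A·C_max = 0.40 × 11.8 × 1.11 = 5.239 kg/m.
D = 139²/(4π × 46.7 × 5.239²) = 1.20 m²/day.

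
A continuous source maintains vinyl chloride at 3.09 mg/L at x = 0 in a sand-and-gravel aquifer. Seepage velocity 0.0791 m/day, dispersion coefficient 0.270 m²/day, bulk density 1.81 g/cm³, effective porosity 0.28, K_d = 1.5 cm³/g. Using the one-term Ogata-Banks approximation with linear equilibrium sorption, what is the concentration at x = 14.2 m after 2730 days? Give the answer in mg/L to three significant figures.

Retardation factor R = 1 + ρ_b·K_d/n = 1 + 1.81 × 1.5/0.28 = 10.70.
Sorption retards both mechanisms: v_R = v/R = 0.007393 m/day, D_R = D/R = 0.02523 m²/day.
v_R·t = 0.007393 × 2730 = 20.18289 m; 2√(D_R t) = 16.60 m; argument = (14.2 − 20.18289)/16.60 = -0.3604.
C = C₀ × ½·erfc(-0.3604) = 3.09 × 0.6949 = 2.15 mg/L.

2.15 mg/L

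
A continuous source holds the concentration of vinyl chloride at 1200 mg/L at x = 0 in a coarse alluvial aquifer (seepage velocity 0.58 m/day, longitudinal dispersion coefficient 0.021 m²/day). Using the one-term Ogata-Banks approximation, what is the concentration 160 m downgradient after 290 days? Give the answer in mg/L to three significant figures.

For a continuous step input, C/C₀ ≈ ½·erfc((x−vt)/(2√(Dt))).
vt = 0.58 × 290 = 168.2 m and 2√(Dt) = 2√(0.021 × 290) = 4.936 m.
Argument (x−vt)/(2√(Dt)) = (160 − 168.2)/4.936 = -1.661; ½·erfc(-1.661) = 0.9906.
C = 1200 × 0.9906 = 1190 mg/L.

1190 mg/L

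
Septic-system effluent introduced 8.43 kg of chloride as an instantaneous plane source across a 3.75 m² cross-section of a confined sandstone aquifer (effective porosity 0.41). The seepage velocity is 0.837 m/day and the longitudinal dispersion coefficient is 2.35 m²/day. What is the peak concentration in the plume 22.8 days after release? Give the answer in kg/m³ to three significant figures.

0.211 kg/m³

The peak of an instantaneous 1D plume sits at x = vt; there the Gaussian factor is 1 and C_max = M/(n_e·A·√(4πDt)), where n_e·A is the pore area the mass is dissolved in.
√(4πDt) = √(4π × 2.35 × 22.8) = 25.95 m, so C_max = 8.43/(0.41 × 3.75 × 25.95) = 0.211 kg/m³.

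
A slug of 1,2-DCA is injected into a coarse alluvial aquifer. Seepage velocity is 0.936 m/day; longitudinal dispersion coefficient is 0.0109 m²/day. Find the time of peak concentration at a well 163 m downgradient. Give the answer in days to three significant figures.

174 days

For the 1D instantaneous-source solution, setting ∂C/∂t = 0 at fixed x gives v²t² + 2Dt − x² = 0, so t = (√(D² + v²x²) − D)/v².
√(D² + v²x²) = √(0.0109² + 0.936² × 163²) = 152.6; v² = 0.876096.
t = (152.6 − 0.0109)/0.876096 = 174 days (vs. the pure-advection estimate x/v = 174 d).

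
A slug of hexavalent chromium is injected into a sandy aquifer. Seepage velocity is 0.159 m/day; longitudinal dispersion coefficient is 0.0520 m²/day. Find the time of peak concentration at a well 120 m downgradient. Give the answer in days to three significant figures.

753 days

For the 1D instantaneous-source solution, setting ∂C/∂t = 0 at fixed x gives v²t² + 2Dt − x² = 0, so t = (√(D² + v²x²) − D)/v².
√(D² + v²x²) = √(0.0520² + 0.159² × 120²) = 19.08; v² = 0.025281.
t = (19.08 − 0.0520)/0.025281 = 753 days (vs. the pure-advection estimate x/v = 755 d).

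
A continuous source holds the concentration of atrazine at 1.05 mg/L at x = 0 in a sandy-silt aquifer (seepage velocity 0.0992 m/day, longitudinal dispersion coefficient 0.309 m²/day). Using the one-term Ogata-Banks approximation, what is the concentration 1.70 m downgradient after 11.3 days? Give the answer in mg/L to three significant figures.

0.434 mg/L

For a continuous step input, C/C₀ ≈ ½·erfc((x−vt)/(2√(Dt))).
vt = 0.0992 × 11.3 = 1.12096 m and 2√(Dt) = 2√(0.309 × 11.3) = 3.737 m.
Argument (x−vt)/(2√(Dt)) = (1.70 − 1.12096)/3.737 = 0.1549; ½·erfc(0.1549) = 0.4133.
C = 1.05 × 0.4133 = 0.434 mg/L.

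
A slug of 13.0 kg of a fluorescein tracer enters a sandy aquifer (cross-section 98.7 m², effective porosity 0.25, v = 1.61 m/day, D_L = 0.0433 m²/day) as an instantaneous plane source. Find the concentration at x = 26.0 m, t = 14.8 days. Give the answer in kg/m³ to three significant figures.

0.0295 kg/m³

For an instantaneous plane source, C(x,t) = M/(n_e·A·√(4πDt)) · exp(−(x−vt)²/(4Dt)), with n_e·A the pore (flow) area.
Plume center vt = 1.61 × 14.8 = 23.828 m, so the well at 26.0 m is 2.172 m downgradient of the peak.
√(4πDt) = 2.838 m, giving peak height M/(n_e·A·√(4πDt)) = 13.0/(0.25 × 98.7 × 2.838) = 0.1856 kg/m³.
(x−vt)²/(4Dt) = (2.172)²/(4 × 0.0433 × 14.8) = 1.840; exp(−1.840) = 0.1588.
C = 0.1856 × 0.1588 = 0.0295 kg/m³.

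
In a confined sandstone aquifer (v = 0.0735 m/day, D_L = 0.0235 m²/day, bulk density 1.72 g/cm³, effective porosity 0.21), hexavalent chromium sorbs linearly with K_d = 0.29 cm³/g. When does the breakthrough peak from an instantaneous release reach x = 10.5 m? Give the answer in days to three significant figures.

Retardation factor R = 1 + ρ_b·K_d/n = 1 + 1.72 × 0.29/0.21 = 3.375.
Sorption retards both mechanisms: v_R = v/R = 0.02178 m/day, D_R = D/R = 0.006963 m²/day.
Peak time from v_R²t² + 2D_R t − x² = 0: t = (√(D_R² + v_R²x²) − D_R)/v_R².
√(D_R² + v_R²x²) = √(0.006963² + 0.02178² × 10.5²) = 0.2288; v_R² = 0.0004744.
t = (0.2288 − 0.006963)/0.0004744 = 468 days.

468 days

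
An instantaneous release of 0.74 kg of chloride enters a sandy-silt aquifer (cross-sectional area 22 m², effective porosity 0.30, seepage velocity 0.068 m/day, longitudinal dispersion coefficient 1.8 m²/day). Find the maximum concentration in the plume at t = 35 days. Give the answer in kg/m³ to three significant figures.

0.00398 kg/m³

The peak of an instantaneous 1D plume sits at x = vt; there the Gaussian factor is 1 and C_max = M/(n_e·A·√(4πDt)), where n_e·A is the pore area the mass is dissolved in.
√(4πDt) = √(4π × 1.8 × 35) = 28.14 m, so C_max = 0.74/(0.30 × 22 × 28.14) = 0.00398 kg/m³.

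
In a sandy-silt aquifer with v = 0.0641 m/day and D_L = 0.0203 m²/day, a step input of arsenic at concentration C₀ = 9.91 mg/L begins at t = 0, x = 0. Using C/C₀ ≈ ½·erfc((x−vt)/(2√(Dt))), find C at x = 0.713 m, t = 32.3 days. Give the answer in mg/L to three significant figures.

For a continuous step input, C/C₀ ≈ ½·erfc((x−vt)/(2√(Dt))).
vt = 0.0641 × 32.3 = 2.07043 m and 2√(Dt) = 2√(0.0203 × 32.3) = 1.619 m.
Argument (x−vt)/(2√(Dt)) = (0.713 − 2.07043)/1.619 = -0.8384; ½·erfc(-0.8384) = 0.8821.
C = 9.91 × 0.8821 = 8.74 mg/L.

8.74 mg/L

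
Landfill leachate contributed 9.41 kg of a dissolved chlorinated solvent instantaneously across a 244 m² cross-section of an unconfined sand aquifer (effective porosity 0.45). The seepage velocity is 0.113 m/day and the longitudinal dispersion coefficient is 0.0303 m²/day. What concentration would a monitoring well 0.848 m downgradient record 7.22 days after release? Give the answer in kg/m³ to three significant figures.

0.0516 kg/m³

For an instantaneous plane source, C(x,t) = M/(n_e·A·√(4πDt)) · exp(−(x−vt)²/(4Dt)), with n_e·A the pore (flow) area.
Plume center vt = 0.113 × 7.22 = 0.81586 m, so the well at 0.848 m is 0.03214 m downgradient of the peak.
√(4πDt) = 1.658 m, giving peak height M/(n_e·A·√(4πDt)) = 9.41/(0.45 × 244 × 1.658) = 0.05169 kg/m³.
(x−vt)²/(4Dt) = (0.03214)²/(4 × 0.0303 × 7.22) = 0.001180; exp(−0.001180) = 0.9988.
C = 0.05169 × 0.9988 = 0.0516 kg/m³.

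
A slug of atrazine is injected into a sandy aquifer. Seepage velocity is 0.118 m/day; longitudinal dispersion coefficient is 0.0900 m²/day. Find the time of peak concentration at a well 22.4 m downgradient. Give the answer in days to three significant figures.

183 days

For the 1D instantaneous-source solution, setting ∂C/∂t = 0 at fixed x gives v²t² + 2Dt − x² = 0, so t = (√(D² + v²x²) − D)/v².
√(D² + v²x²) = √(0.0900² + 0.118² × 22.4²) = 2.645; v² = 0.013924.
t = (2.645 − 0.0900)/0.013924 = 183 days (vs. the pure-advection estimate x/v = 190 d).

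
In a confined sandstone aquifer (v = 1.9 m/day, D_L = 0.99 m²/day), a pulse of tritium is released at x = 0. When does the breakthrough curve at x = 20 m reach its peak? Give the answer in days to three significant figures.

For the 1D instantaneous-source solution, setting ∂C/∂t = 0 at fixed x gives v²t² + 2Dt − x² = 0, so t = (√(D² + v²x²) − D)/v².
√(D² + v²x²) = √(0.99² + 1.9² × 20²) = 38.01; v² = 3.61.
t = (38.01 − 0.99)/3.61 = 10.3 days (vs. the pure-advection estimate x/v = 10.5 d).

10.3 days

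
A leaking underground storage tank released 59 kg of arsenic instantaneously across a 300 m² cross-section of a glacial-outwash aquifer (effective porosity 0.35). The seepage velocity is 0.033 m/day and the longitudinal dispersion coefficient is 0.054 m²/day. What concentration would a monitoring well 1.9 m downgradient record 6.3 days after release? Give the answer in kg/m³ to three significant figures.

For an instantaneous plane source, C(x,t) = M/(n_e·A·√(4πDt)) · exp(−(x−vt)²/(4Dt)), with n_e·A the pore (flow) area.
Plume center vt = 0.033 × 6.3 = 0.2079 m, so the well at 1.9 m is 1.6921 m downgradient of the peak.
√(4πDt) = 2.068 m, giving peak height M/(n_e·A·√(4πDt)) = 59/(0.35 × 300 × 2.068) = 0.2717 kg/m³.
(x−vt)²/(4Dt) = (1.6921)²/(4 × 0.054 × 6.3) = 2.104; exp(−2.104) = 0.1220.
C = 0.2717 × 0.1220 = 0.0331 kg/m³.

0.0331 kg/m³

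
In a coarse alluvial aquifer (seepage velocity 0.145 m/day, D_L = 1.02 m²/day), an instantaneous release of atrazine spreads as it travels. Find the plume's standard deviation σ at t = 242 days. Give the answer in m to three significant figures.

Dispersive spreading gives a Gaussian with σ² = 2Dt; advection only shifts the center.
σ = √(2 × 1.02 × 242) = 22.2 m.

22.2 m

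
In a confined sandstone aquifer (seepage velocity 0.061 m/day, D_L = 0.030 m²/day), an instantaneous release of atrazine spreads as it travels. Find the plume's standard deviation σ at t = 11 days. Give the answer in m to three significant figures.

0.812 m

Dispersive spreading gives a Gaussian with σ² = 2Dt; advection only shifts the center.
σ = √(2 × 0.030 × 11) = 0.812 m.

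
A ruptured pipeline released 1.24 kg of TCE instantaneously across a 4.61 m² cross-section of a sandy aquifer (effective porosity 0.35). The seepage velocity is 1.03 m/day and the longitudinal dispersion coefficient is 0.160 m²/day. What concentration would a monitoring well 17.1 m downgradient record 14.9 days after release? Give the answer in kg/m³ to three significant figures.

0.102 kg/m³

For an instantaneous plane source, C(x,t) = M/(n_e·A·√(4πDt)) · exp(−(x−vt)²/(4Dt)), with n_e·A the pore (flow) area.
Plume center vt = 1.03 × 14.9 = 15.347 m, so the well at 17.1 m is 1.753 m downgradient of the peak.
√(4πDt) = 5.473 m, giving peak height M/(n_e·A·√(4πDt)) = 1.24/(0.35 × 4.61 × 5.473) = 0.1404 kg/m³.
(x−vt)²/(4Dt) = (1.753)²/(4 × 0.160 × 14.9) = 0.3223; exp(−0.3223) = 0.7245.
C = 0.1404 × 0.7245 = 0.102 kg/m³.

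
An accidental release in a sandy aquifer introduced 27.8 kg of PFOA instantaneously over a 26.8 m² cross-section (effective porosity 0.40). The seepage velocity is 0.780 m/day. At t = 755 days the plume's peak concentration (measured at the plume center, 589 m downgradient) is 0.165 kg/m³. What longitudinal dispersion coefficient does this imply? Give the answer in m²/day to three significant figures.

0.0260 m²/day

At the plume center C_max = M/(n_e·A·√(4πDt)), so D = M²/(4πt·(n_e·A·C_max)²).
n_e·A·C_max = 0.40 × 26.8 × 0.165 = 1.769 kg/m.
D = 27.8²/(4π × 755 × 1.769²) = 0.0260 m²/day.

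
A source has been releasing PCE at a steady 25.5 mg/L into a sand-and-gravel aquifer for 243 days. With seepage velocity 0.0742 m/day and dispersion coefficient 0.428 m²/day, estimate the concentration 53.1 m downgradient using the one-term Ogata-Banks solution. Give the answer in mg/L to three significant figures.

For a continuous step input, C/C₀ ≈ ½·erfc((x−vt)/(2√(Dt))).
vt = 0.0742 × 243 = 18.0306 m and 2√(Dt) = 2√(0.428 × 243) = 20.40 m.
Argument (x−vt)/(2√(Dt)) = (53.1 − 18.0306)/20.40 = 1.719; ½·erfc(1.719) = 0.007528.
C = 25.5 × 0.007528 = 0.192 mg/L.

0.192 mg/L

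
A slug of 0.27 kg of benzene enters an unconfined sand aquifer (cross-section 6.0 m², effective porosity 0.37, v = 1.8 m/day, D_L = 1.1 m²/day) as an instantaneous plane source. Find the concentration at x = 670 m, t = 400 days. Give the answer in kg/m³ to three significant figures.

For an instantaneous plane source, C(x,t) = M/(n_e·A·√(4πDt)) · exp(−(x−vt)²/(4Dt)), with n_e·A the pore (flow) area.
Plume center vt = 1.8 × 400 = 720 m, so the well at 670 m is 50 m upgradient of the peak.
√(4πDt) = 74.36 m, giving peak height M/(n_e·A·√(4πDt)) = 0.27/(0.37 × 6.0 × 74.36) = 0.001636 kg/m³.
(x−vt)²/(4Dt) = (-50)²/(4 × 1.1 × 400) = 1.420; exp(−1.420) = 0.2417.
C = 0.001636 × 0.2417 = 0.000395 kg/m³.

0.000395 kg/m³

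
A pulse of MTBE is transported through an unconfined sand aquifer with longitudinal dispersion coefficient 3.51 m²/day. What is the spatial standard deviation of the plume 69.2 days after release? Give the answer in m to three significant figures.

22.0 m

Dispersive spreading gives a Gaussian with σ² = 2Dt; advection only shifts the center.
σ = √(2 × 3.51 × 69.2) = 22.0 m.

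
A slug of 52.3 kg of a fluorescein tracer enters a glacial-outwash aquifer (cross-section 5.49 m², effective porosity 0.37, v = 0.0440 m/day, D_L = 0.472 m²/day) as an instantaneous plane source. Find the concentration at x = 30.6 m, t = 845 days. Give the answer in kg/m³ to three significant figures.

For an instantaneous plane source, C(x,t) = M/(n_e·A·√(4πDt)) · exp(−(x−vt)²/(4Dt)), with n_e·A the pore (flow) area.
Plume center vt = 0.0440 × 845 = 37.18 m, so the well at 30.6 m is 6.58 m upgradient of the peak.
√(4πDt) = 70.80 m, giving peak height M/(n_e·A·√(4πDt)) = 52.3/(0.37 × 5.49 × 70.80) = 0.3637 kg/m³.
(x−vt)²/(4Dt) = (-6.58)²/(4 × 0.472 × 845) = 0.02714; exp(−0.02714) = 0.9732.
C = 0.3637 × 0.9732 = 0.354 kg/m³.

0.354 kg/m³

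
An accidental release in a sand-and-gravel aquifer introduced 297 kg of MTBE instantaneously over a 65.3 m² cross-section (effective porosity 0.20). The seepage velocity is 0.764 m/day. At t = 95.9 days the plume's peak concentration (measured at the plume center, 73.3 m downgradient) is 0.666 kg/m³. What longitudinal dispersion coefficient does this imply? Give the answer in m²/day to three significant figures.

0.967 m²/day

At the plume center C_max = M/(n_e·A·√(4πDt)), so D = M²/(4πt·(n_e·A·C_max)²).
n_e·A·C_max = 0.20 × 65.3 × 0.666 = 8.698 kg/m.
D = 297²/(4π × 95.9 × 8.698²) = 0.967 m²/day.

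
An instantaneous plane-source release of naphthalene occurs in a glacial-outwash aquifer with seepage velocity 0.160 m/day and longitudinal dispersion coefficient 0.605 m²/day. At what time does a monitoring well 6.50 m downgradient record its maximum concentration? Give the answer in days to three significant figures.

23.4 days

For the 1D instantaneous-source solution, setting ∂C/∂t = 0 at fixed x gives v²t² + 2Dt − x² = 0, so t = (√(D² + v²x²) − D)/v².
√(D² + v²x²) = √(0.605² + 0.160² × 6.50²) = 1.203; v² = 0.0256.
t = (1.203 − 0.605)/0.0256 = 23.4 days (vs. the pure-advection estimate x/v = 40.6 d).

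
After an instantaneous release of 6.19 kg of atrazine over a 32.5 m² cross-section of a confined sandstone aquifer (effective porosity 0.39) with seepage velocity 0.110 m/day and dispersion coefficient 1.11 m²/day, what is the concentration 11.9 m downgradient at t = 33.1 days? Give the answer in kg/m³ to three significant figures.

0.0143 kg/m³

For an instantaneous plane source, C(x,t) = M/(n_e·A·√(4πDt)) · exp(−(x−vt)²/(4Dt)), with n_e·A the pore (flow) area.
Plume center vt = 0.110 × 33.1 = 3.641 m, so the well at 11.9 m is 8.259 m downgradient of the peak.
√(4πDt) = 21.49 m, giving peak height M/(n_e·A·√(4πDt)) = 6.19/(0.39 × 32.5 × 21.49) = 0.02273 kg/m³.
(x−vt)²/(4Dt) = (8.259)²/(4 × 1.11 × 33.1) = 0.4641; exp(−0.4641) = 0.6287.
C = 0.02273 × 0.6287 = 0.0143 kg/m³.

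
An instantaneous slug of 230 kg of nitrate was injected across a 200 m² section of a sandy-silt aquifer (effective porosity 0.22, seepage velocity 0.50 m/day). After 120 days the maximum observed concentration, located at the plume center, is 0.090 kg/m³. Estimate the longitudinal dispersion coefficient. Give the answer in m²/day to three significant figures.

2.24 m²/day

At the plume center C_max = M/(n_e·A·√(4πDt)), so D = M²/(4πt·(n_e·A·C_max)²).
n_e·A·C_max = 0.22 × 200 × 0.090 = 3.960 kg/m.
D = 230²/(4π × 120 × 3.960²) = 2.24 m²/day.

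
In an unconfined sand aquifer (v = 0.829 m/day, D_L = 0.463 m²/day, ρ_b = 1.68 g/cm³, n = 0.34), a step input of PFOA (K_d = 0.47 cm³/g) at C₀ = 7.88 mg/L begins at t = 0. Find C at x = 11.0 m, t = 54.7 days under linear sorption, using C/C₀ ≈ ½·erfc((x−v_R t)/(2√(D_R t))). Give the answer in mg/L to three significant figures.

5.92 mg/L

Retardation factor R = 1 + ρ_b·K_d/n = 1 + 1.68 × 0.47/0.34 = 3.322.
Sorption retards both mechanisms: v_R = v/R = 0.2495 m/day, D_R = D/R = 0.1394 m²/day.
v_R·t = 0.2495 × 54.7 = 13.64765 m; 2√(D_R t) = 5.523 m; argument = (11.0 − 13.64765)/5.523 = -0.4794.
C = C₀ × ½·erfc(-0.4794) = 7.88 × 0.7511 = 5.92 mg/L.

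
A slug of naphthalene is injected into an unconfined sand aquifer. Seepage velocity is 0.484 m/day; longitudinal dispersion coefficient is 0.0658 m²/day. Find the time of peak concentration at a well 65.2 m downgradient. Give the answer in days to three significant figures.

134 days

For the 1D instantaneous-source solution, setting ∂C/∂t = 0 at fixed x gives v²t² + 2Dt − x² = 0, so t = (√(D² + v²x²) − D)/v².
√(D² + v²x²) = √(0.0658² + 0.484² × 65.2²) = 31.56; v² = 0.234256.
t = (31.56 − 0.0658)/0.234256 = 134 days (vs. the pure-advection estimate x/v = 135 d).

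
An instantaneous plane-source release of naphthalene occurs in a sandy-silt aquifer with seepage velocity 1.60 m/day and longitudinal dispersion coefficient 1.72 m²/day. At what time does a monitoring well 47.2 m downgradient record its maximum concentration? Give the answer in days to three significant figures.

For the 1D instantaneous-source solution, setting ∂C/∂t = 0 at fixed x gives v²t² + 2Dt − x² = 0, so t = (√(D² + v²x²) − D)/v².
√(D² + v²x²) = √(1.72² + 1.60² × 47.2²) = 75.54; v² = 2.56.
t = (75.54 − 1.72)/2.56 = 28.8 days (vs. the pure-advection estimate x/v = 29.5 d).

28.8 days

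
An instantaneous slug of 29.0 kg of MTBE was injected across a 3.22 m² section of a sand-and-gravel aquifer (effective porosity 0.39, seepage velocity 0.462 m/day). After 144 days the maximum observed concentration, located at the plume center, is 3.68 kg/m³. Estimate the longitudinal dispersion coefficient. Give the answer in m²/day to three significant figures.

At the plume center C_max = M/(n_e·A·√(4πDt)), so D = M²/(4πt·(n_e·A·C_max)²).
n_e·A·C_max = 0.39 × 3.22 × 3.68 = 4.621 kg/m.
D = 29.0²/(4π × 144 × 4.621²) = 0.0218 m²/day.

0.0218 m²/day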